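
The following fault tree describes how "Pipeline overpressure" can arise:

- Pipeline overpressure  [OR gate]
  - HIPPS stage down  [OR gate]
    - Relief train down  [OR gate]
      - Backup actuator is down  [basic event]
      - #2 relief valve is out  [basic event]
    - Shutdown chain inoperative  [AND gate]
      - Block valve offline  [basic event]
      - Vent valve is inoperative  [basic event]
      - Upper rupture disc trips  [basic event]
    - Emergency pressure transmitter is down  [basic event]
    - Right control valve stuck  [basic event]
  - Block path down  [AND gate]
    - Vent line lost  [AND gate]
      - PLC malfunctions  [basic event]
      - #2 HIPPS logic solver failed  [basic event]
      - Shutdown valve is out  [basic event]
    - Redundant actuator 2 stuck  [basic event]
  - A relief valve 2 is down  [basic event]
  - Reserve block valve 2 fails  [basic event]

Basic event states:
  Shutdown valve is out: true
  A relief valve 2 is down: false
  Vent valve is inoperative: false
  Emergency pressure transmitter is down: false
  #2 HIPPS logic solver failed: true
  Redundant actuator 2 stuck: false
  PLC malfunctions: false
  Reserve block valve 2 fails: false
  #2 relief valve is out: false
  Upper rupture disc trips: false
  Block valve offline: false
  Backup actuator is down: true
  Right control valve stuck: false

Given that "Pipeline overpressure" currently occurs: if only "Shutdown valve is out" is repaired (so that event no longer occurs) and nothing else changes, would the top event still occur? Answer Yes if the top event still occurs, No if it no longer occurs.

Yes

Counterfactual: set "Shutdown valve is out" to not occurred.
Relief train down [OR]: Backup actuator is down=occurs, #2 relief valve is out=not → at least one input occurs → occurs.
Shutdown chain inoperative [AND]: Block valve offline=not, Vent valve is inoperative=not, Upper rupture disc trips=not → not all inputs occur → does not occur.
HIPPS stage down [OR]: Relief train down=occurs, Shutdown chain inoperative=not, Emergency pressure transmitter is down=not, Right control valve stuck=not → at least one input occurs → occurs.
Vent line lost [AND]: PLC malfunctions=not, #2 HIPPS logic solver failed=occurs, Shutdown valve is out=not → not all inputs occur → does not occur.
Block path down [AND]: Vent line lost=not, Redundant actuator 2 stuck=not → not all inputs occur → does not occur.
Pipeline overpressure [OR]: HIPPS stage down=occurs, Block path down=not, A relief valve 2 is down=not, Reserve block valve 2 fails=not → at least one input occurs → occurs.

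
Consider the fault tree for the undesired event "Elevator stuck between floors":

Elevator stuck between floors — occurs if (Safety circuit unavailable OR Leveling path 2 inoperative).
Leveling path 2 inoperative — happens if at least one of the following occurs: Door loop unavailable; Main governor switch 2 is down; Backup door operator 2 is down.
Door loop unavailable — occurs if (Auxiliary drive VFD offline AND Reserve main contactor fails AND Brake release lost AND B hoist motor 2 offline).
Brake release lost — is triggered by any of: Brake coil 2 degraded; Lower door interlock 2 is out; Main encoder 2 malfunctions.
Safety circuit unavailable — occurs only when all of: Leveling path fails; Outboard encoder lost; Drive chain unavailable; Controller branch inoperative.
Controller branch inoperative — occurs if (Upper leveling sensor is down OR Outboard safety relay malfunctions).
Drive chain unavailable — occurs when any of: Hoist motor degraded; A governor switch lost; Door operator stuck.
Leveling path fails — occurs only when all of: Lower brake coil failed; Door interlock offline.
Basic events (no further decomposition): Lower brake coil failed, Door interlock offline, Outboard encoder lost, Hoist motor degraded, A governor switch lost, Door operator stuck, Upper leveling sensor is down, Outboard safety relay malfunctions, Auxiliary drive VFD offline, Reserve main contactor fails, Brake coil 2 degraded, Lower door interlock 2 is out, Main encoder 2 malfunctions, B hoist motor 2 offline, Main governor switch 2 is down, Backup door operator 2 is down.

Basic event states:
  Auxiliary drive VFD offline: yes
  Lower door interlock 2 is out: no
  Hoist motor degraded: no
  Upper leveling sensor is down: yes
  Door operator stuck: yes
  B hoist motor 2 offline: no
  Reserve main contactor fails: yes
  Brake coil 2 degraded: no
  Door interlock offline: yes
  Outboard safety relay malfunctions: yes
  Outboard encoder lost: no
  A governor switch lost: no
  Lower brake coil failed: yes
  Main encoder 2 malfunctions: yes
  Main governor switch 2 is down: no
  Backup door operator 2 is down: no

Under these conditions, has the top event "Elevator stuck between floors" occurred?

Leveling path fails [AND]: Lower brake coil failed=occurs, Door interlock offline=occurs → all inputs occur → occurs.
Drive chain unavailable [OR]: Hoist motor degraded=not, A governor switch lost=not, Door operator stuck=occurs → at least one input occurs → occurs.
Controller branch inoperative [OR]: Upper leveling sensor is down=occurs, Outboard safety relay malfunctions=occurs → at least one input occurs → occurs.
Safety circuit unavailable [AND]: Leveling path fails=occurs, Outboard encoder lost=not, Drive chain unavailable=occurs, Controller branch inoperative=occurs → not all inputs occur → does not occur.
Brake release lost [OR]: Brake coil 2 degraded=not, Lower door interlock 2 is out=not, Main encoder 2 malfunctions=occurs → at least one input occurs → occurs.
Door loop unavailable [AND]: Auxiliary drive VFD offline=occurs, Reserve main contactor fails=occurs, Brake release lost=occurs, B hoist motor 2 offline=not → not all inputs occur → does not occur.
Leveling path 2 inoperative [OR]: Door loop unavailable=not, Main governor switch 2 is down=not, Backup door operator 2 is down=not → no input occurs → does not occur.
Elevator stuck between floors [OR]: Safety circuit unavailable=not, Leveling path 2 inoperative=not → no input occurs → does not occur.

No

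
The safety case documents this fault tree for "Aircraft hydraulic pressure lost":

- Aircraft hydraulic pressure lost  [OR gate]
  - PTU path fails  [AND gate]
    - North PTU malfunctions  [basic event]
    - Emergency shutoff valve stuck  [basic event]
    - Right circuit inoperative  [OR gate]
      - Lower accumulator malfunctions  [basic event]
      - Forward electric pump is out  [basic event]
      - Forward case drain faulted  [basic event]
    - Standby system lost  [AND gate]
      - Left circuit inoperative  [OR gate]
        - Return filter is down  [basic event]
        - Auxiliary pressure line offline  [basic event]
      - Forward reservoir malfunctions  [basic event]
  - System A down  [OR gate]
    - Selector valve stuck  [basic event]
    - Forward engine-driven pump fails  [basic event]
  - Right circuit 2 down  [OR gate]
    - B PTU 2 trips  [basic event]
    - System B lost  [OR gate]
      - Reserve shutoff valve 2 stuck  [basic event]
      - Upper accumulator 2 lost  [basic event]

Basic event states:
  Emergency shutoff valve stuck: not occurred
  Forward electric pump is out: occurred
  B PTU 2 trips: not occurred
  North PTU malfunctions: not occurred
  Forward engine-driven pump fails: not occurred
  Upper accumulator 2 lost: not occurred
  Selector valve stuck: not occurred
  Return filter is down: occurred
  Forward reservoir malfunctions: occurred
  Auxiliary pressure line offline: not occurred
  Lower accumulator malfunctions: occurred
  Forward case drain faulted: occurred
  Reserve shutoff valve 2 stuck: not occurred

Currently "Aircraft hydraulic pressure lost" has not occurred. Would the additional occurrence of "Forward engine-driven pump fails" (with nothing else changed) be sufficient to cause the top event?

Yes

Counterfactual: set "Forward engine-driven pump fails" to occurred.
Right circuit inoperative [OR]: Lower accumulator malfunctions=occurs, Forward electric pump is out=occurs, Forward case drain faulted=occurs → at least one input occurs → occurs.
Left circuit inoperative [OR]: Return filter is down=occurs, Auxiliary pressure line offline=not → at least one input occurs → occurs.
Standby system lost [AND]: Left circuit inoperative=occurs, Forward reservoir malfunctions=occurs → all inputs occur → occurs.
PTU path fails [AND]: North PTU malfunctions=not, Emergency shutoff valve stuck=not, Right circuit inoperative=occurs, Standby system lost=occurs → not all inputs occur → does not occur.
System A down [OR]: Selector valve stuck=not, Forward engine-driven pump fails=occurs → at least one input occurs → occurs.
System B lost [OR]: Reserve shutoff valve 2 stuck=not, Upper accumulator 2 lost=not → no input occurs → does not occur.
Right circuit 2 down [OR]: B PTU 2 trips=not, System B lost=not → no input occurs → does not occur.
Aircraft hydraulic pressure lost [OR]: PTU path fails=not, System A down=occurs, Right circuit 2 down=not → at least one input occurs → occurs.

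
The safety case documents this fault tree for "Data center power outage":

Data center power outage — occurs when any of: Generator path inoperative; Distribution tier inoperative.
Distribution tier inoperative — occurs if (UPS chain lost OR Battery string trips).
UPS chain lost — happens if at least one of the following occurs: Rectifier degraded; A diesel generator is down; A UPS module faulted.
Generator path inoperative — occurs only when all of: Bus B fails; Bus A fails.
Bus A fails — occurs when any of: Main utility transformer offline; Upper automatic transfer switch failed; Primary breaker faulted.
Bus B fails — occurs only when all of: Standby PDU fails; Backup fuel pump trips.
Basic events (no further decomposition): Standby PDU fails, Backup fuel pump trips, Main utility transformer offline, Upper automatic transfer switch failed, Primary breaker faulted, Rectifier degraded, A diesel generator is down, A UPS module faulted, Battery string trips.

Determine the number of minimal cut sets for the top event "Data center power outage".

7

Bus B fails [AND]: one cut set from each child combined → 1 × 1 = 1 cut set(s).
Bus A fails [OR]: union of children's cut sets → 3 cut set(s).
Generator path inoperative [AND]: one cut set from each child combined → 1 × 3 = 3 cut set(s).
UPS chain lost [OR]: union of children's cut sets → 3 cut set(s).
Distribution tier inoperative [OR]: union of children's cut sets → 4 cut set(s).
Data center power outage [OR]: union of children's cut sets → 7 cut set(s).
Minimal cut sets: {Backup fuel pump trips, Main utility transformer offline, Standby PDU fails}; {Backup fuel pump trips, Standby PDU fails, Upper automatic transfer switch failed}; {Backup fuel pump trips, Primary breaker faulted, Standby PDU fails}; {Rectifier degraded}; {A diesel generator is down}; {A UPS module faulted}; {Battery string trips}.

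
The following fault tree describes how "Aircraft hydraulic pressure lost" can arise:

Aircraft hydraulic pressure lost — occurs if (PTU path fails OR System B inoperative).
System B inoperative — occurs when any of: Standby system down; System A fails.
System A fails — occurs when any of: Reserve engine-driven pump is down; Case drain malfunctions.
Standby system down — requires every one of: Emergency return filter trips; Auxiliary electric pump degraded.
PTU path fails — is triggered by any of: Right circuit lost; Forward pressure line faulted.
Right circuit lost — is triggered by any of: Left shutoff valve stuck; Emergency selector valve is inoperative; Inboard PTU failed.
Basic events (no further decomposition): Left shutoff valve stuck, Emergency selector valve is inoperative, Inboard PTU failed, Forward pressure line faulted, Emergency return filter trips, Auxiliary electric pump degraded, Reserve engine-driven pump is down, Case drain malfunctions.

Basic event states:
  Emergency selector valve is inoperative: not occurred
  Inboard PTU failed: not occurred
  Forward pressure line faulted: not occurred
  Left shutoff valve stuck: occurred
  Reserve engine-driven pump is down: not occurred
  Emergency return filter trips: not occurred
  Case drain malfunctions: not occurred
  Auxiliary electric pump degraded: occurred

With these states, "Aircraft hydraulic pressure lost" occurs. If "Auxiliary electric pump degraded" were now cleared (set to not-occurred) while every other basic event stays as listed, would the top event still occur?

Counterfactual: set "Auxiliary electric pump degraded" to not occurred.
Right circuit lost [OR]: Left shutoff valve stuck=occurs, Emergency selector valve is inoperative=not, Inboard PTU failed=not → at least one input occurs → occurs.
PTU path fails [OR]: Right circuit lost=occurs, Forward pressure line faulted=not → at least one input occurs → occurs.
Standby system down [AND]: Emergency return filter trips=not, Auxiliary electric pump degraded=not → not all inputs occur → does not occur.
System A fails [OR]: Reserve engine-driven pump is down=not, Case drain malfunctions=not → no input occurs → does not occur.
System B inoperative [OR]: Standby system down=not, System A fails=not → no input occurs → does not occur.
Aircraft hydraulic pressure lost [OR]: PTU path fails=occurs, System B inoperative=not → at least one input occurs → occurs.

Yes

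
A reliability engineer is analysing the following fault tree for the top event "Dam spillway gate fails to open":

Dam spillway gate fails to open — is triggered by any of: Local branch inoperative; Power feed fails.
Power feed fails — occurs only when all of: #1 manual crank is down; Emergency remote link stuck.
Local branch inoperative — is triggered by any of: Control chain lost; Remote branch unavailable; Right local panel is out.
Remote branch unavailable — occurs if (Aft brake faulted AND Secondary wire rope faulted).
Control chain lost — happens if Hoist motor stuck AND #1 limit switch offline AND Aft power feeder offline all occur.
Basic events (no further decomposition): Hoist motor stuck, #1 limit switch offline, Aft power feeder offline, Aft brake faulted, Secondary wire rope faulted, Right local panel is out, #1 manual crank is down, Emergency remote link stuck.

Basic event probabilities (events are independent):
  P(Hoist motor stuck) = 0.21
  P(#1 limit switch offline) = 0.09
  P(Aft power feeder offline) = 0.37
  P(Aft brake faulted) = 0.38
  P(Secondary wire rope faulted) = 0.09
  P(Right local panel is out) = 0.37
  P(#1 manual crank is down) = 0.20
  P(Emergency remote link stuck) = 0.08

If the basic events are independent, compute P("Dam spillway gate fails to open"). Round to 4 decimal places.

P(Control chain lost) [AND] = 0.21 × 0.09 × 0.37 = 0.006993
P(Remote branch unavailable) [AND] = 0.38 × 0.09 = 0.034200
P(Local branch inoperative) [OR] = 1 − (1−0.006993) × (1−0.034200) × (1−0.37) = 0.395801
P(Power feed fails) [AND] = 0.20 × 0.08 = 0.016000
P(Dam spillway gate fails to open) [OR] = 1 − (1−0.395801) × (1−0.016000) = 0.405468
Rounded to 4 decimal places: P(Dam spillway gate fails to open) ≈ 0.4055.

0.4055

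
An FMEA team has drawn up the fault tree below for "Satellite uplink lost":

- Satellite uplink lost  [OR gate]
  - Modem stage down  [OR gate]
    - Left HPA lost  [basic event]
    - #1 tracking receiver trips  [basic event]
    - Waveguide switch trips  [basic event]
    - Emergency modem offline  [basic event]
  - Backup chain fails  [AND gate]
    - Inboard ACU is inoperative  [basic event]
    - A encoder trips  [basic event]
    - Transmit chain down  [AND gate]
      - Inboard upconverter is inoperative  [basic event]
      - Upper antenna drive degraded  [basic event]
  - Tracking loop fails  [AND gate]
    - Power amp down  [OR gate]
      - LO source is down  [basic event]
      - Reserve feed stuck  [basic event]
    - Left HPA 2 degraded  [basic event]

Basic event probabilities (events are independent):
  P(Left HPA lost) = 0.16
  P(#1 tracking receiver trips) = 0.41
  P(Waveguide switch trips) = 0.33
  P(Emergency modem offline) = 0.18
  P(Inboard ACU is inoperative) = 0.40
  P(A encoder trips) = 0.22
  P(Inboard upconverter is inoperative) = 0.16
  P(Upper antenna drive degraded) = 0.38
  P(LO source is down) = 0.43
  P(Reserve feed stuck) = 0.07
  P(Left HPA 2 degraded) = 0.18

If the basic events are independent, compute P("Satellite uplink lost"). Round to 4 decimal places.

0.7521

P(Modem stage down) [OR] = 1 − (1−0.16) × (1−0.41) × (1−0.33) × (1−0.18) = 0.727717
P(Transmit chain down) [AND] = 0.16 × 0.38 = 0.060800
P(Backup chain fails) [AND] = 0.40 × 0.22 × 0.060800 = 0.005350
P(Power amp down) [OR] = 1 − (1−0.43) × (1−0.07) = 0.469900
P(Tracking loop fails) [AND] = 0.469900 × 0.18 = 0.084582
P(Satellite uplink lost) [OR] = 1 − (1−0.727717) × (1−0.005350) × (1−0.084582) = 0.752081
Rounded to 4 decimal places: P(Satellite uplink lost) ≈ 0.7521.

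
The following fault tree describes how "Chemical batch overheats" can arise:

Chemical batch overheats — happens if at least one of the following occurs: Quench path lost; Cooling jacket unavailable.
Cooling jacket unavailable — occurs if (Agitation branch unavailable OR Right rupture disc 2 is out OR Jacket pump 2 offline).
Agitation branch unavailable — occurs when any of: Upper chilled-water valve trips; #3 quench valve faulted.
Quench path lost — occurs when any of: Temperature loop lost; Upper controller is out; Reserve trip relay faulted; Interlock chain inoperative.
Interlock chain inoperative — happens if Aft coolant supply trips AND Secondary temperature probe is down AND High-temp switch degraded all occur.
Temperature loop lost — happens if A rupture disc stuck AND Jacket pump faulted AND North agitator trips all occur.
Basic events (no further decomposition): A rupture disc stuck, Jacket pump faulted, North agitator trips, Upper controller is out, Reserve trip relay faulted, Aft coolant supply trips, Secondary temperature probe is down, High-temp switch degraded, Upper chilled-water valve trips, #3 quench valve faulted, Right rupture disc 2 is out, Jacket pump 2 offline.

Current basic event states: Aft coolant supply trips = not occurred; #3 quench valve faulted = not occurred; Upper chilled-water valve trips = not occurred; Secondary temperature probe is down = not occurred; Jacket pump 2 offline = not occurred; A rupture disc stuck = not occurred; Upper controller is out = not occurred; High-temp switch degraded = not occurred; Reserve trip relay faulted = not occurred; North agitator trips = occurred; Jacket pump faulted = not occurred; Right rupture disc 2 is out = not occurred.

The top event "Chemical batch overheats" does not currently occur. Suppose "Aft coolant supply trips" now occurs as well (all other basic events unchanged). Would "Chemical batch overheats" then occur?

No

Counterfactual: set "Aft coolant supply trips" to occurred.
Temperature loop lost [AND]: A rupture disc stuck=not, Jacket pump faulted=not, North agitator trips=occurs → not all inputs occur → does not occur.
Interlock chain inoperative [AND]: Aft coolant supply trips=occurs, Secondary temperature probe is down=not, High-temp switch degraded=not → not all inputs occur → does not occur.
Quench path lost [OR]: Temperature loop lost=not, Upper controller is out=not, Reserve trip relay faulted=not, Interlock chain inoperative=not → no input occurs → does not occur.
Agitation branch unavailable [OR]: Upper chilled-water valve trips=not, #3 quench valve faulted=not → no input occurs → does not occur.
Cooling jacket unavailable [OR]: Agitation branch unavailable=not, Right rupture disc 2 is out=not, Jacket pump 2 offline=not → no input occurs → does not occur.
Chemical batch overheats [OR]: Quench path lost=not, Cooling jacket unavailable=not → no input occurs → does not occur.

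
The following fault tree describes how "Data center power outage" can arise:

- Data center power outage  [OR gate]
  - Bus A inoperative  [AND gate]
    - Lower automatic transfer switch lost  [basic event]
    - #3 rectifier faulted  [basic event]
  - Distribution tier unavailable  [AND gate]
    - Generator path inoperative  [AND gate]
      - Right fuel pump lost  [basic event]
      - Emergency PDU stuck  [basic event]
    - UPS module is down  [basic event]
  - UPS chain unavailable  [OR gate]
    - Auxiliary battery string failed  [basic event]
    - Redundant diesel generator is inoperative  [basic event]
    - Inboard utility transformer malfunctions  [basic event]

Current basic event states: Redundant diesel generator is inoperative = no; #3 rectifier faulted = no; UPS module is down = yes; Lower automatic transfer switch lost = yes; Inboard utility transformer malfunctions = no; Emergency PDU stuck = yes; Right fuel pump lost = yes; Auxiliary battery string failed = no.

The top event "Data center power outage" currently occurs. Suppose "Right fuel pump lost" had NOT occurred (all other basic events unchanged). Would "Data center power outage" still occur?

Counterfactual: set "Right fuel pump lost" to not occurred.
Bus A inoperative [AND]: Lower automatic transfer switch lost=occurs, #3 rectifier faulted=not → not all inputs occur → does not occur.
Generator path inoperative [AND]: Right fuel pump lost=not, Emergency PDU stuck=occurs → not all inputs occur → does not occur.
Distribution tier unavailable [AND]: Generator path inoperative=not, UPS module is down=occurs → not all inputs occur → does not occur.
UPS chain unavailable [OR]: Auxiliary battery string failed=not, Redundant diesel generator is inoperative=not, Inboard utility transformer malfunctions=not → no input occurs → does not occur.
Data center power outage [OR]: Bus A inoperative=not, Distribution tier unavailable=not, UPS chain unavailable=not → no input occurs → does not occur.

No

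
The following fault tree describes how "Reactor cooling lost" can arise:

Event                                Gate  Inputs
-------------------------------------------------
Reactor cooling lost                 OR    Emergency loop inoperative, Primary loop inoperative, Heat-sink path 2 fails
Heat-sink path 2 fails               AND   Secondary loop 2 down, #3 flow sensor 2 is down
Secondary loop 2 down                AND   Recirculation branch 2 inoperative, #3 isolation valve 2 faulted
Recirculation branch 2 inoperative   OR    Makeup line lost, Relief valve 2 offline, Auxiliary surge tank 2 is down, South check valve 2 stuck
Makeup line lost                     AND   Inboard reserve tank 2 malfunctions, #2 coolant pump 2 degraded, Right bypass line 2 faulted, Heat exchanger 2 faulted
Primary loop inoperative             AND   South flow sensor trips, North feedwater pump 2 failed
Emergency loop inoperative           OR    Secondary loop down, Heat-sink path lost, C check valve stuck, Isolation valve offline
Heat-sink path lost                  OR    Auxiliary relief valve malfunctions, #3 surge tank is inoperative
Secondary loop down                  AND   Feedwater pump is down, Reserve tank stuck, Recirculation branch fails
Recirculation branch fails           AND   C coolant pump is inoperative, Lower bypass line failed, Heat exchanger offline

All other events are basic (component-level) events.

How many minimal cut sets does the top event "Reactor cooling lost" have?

Recirculation branch fails [AND]: one cut set from each child combined → 1 × 1 × 1 = 1 cut set(s).
Secondary loop down [AND]: one cut set from each child combined → 1 × 1 × 1 = 1 cut set(s).
Heat-sink path lost [OR]: union of children's cut sets → 2 cut set(s).
Emergency loop inoperative [OR]: union of children's cut sets → 5 cut set(s).
Primary loop inoperative [AND]: one cut set from each child combined → 1 × 1 = 1 cut set(s).
Makeup line lost [AND]: one cut set from each child combined → 1 × 1 × 1 × 1 = 1 cut set(s).
Recirculation branch 2 inoperative [OR]: union of children's cut sets → 4 cut set(s).
Secondary loop 2 down [AND]: one cut set from each child combined → 4 × 1 = 4 cut set(s).
Heat-sink path 2 fails [AND]: one cut set from each child combined → 4 × 1 = 4 cut set(s).
Reactor cooling lost [OR]: union of children's cut sets → 10 cut set(s).
Minimal cut sets: {C coolant pump is inoperative, Feedwater pump is down, Heat exchanger offline, Lower bypass line failed, Reserve tank stuck}; {Auxiliary relief valve malfunctions}; {#3 surge tank is inoperative}; {C check valve stuck}; {Isolation valve offline}; {North feedwater pump 2 failed, South flow sensor trips}; {#2 coolant pump 2 degraded, #3 flow sensor 2 is down, #3 isolation valve 2 faulted, Heat exchanger 2 faulted, Inboard reserve tank 2 malfunctions, Right bypass line 2 faulted}; {#3 flow sensor 2 is down, #3 isolation valve 2 faulted, Relief valve 2 offline}; {#3 flow sensor 2 is down, #3 isolation valve 2 faulted, Auxiliary surge tank 2 is down}; {#3 flow sensor 2 is down, #3 isolation valve 2 faulted, South check valve 2 stuck}.

10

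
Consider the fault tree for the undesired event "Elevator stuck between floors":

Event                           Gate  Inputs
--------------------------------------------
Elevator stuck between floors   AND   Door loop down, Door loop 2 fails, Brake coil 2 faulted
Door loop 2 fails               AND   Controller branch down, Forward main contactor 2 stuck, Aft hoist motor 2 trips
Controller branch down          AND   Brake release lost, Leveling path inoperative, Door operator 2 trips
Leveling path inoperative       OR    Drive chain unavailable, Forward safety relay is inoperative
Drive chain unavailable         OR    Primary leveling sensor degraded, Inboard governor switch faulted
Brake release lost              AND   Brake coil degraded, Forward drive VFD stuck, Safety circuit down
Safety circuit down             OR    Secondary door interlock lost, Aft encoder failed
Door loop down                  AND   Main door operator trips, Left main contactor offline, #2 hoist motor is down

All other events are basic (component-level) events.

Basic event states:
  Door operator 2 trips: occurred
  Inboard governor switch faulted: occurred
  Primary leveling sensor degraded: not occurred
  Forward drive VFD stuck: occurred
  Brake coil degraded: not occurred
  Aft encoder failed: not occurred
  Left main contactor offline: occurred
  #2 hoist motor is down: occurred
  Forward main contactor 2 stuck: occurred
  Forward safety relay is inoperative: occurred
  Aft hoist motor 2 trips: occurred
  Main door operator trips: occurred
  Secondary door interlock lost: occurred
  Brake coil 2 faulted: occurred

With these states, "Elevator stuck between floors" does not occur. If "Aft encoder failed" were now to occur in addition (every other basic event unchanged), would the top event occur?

Counterfactual: set "Aft encoder failed" to occurred.
Door loop down [AND]: Main door operator trips=occurs, Left main contactor offline=occurs, #2 hoist motor is down=occurs → all inputs occur → occurs.
Safety circuit down [OR]: Secondary door interlock lost=occurs, Aft encoder failed=occurs → at least one input occurs → occurs.
Brake release lost [AND]: Brake coil degraded=not, Forward drive VFD stuck=occurs, Safety circuit down=occurs → not all inputs occur → does not occur.
Drive chain unavailable [OR]: Primary leveling sensor degraded=not, Inboard governor switch faulted=occurs → at least one input occurs → occurs.
Leveling path inoperative [OR]: Drive chain unavailable=occurs, Forward safety relay is inoperative=occurs → at least one input occurs → occurs.
Controller branch down [AND]: Brake release lost=not, Leveling path inoperative=occurs, Door operator 2 trips=occurs → not all inputs occur → does not occur.
Door loop 2 fails [AND]: Controller branch down=not, Forward main contactor 2 stuck=occurs, Aft hoist motor 2 trips=occurs → not all inputs occur → does not occur.
Elevator stuck between floors [AND]: Door loop down=occurs, Door loop 2 fails=not, Brake coil 2 faulted=occurs → not all inputs occur → does not occur.

No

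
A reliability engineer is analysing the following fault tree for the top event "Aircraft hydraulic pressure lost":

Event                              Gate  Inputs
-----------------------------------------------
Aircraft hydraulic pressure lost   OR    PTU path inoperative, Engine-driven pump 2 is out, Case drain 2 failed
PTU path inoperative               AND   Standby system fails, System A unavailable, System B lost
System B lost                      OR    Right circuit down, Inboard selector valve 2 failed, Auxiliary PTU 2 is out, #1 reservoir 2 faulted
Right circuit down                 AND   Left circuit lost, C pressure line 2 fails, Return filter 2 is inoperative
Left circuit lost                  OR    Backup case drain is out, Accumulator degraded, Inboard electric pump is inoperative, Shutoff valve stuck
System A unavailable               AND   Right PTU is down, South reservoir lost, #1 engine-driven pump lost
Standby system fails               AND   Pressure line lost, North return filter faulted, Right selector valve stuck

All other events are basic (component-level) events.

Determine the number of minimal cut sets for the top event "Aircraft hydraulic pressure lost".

9

Standby system fails [AND]: one cut set from each child combined → 1 × 1 × 1 = 1 cut set(s).
System A unavailable [AND]: one cut set from each child combined → 1 × 1 × 1 = 1 cut set(s).
Left circuit lost [OR]: union of children's cut sets → 4 cut set(s).
Right circuit down [AND]: one cut set from each child combined → 4 × 1 × 1 = 4 cut set(s).
System B lost [OR]: union of children's cut sets → 7 cut set(s).
PTU path inoperative [AND]: one cut set from each child combined → 1 × 1 × 7 = 7 cut set(s).
Aircraft hydraulic pressure lost [OR]: union of children's cut sets → 9 cut set(s).
Minimal cut sets: {#1 engine-driven pump lost, Backup case drain is out, C pressure line 2 fails, North return filter faulted, Pressure line lost, Return filter 2 is inoperative, Right PTU is down, Right selector valve stuck, South reservoir lost}; {#1 engine-driven pump lost, Accumulator degraded, C pressure line 2 fails, North return filter faulted, Pressure line lost, Return filter 2 is inoperative, Right PTU is down, Right selector valve stuck, South reservoir lost}; {#1 engine-driven pump lost, C pressure line 2 fails, Inboard electric pump is inoperative, North return filter faulted, Pressure line lost, Return filter 2 is inoperative, Right PTU is down, Right selector valve stuck, South reservoir lost}; {#1 engine-driven pump lost, C pressure line 2 fails, North return filter faulted, Pressure line lost, Return filter 2 is inoperative, Right PTU is down, Right selector valve stuck, Shutoff valve stuck, South reservoir lost}; {#1 engine-driven pump lost, Inboard selector valve 2 failed, North return filter faulted, Pressure line lost, Right PTU is down, Right selector valve stuck, South reservoir lost}; {#1 engine-driven pump lost, Auxiliary PTU 2 is out, North return filter faulted, Pressure line lost, Right PTU is down, Right selector valve stuck, South reservoir lost}; {#1 engine-driven pump lost, #1 reservoir 2 faulted, North return filter faulted, Pressure line lost, Right PTU is down, Right selector valve stuck, South reservoir lost}; {Engine-driven pump 2 is out}; {Case drain 2 failed}.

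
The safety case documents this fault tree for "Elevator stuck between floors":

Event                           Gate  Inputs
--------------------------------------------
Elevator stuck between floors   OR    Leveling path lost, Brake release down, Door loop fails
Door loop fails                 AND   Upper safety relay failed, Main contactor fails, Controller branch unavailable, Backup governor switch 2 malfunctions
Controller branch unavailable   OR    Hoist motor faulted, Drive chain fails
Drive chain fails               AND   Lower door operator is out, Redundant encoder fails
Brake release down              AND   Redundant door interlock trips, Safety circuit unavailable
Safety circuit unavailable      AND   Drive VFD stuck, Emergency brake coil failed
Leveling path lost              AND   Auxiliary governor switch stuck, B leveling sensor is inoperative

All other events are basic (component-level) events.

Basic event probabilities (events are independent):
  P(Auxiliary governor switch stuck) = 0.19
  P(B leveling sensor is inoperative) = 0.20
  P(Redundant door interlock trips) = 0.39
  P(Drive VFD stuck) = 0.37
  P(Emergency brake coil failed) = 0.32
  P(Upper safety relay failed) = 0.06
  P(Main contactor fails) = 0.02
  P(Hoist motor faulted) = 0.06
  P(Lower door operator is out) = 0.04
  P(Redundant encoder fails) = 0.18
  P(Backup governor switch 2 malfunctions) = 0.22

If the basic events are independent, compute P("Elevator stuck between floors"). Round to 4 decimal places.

P(Leveling path lost) [AND] = 0.19 × 0.20 = 0.038000
P(Safety circuit unavailable) [AND] = 0.37 × 0.32 = 0.118400
P(Brake release down) [AND] = 0.39 × 0.118400 = 0.046176
P(Drive chain fails) [AND] = 0.04 × 0.18 = 0.007200
P(Controller branch unavailable) [OR] = 1 − (1−0.06) × (1−0.007200) = 0.066768
P(Door loop fails) [AND] = 0.06 × 0.02 × 0.066768 × 0.22 = 0.000018
P(Elevator stuck between floors) [OR] = 1 − (1−0.038000) × (1−0.046176) × (1−0.000018) = 0.082438
Rounded to 4 decimal places: P(Elevator stuck between floors) ≈ 0.0824.

0.0824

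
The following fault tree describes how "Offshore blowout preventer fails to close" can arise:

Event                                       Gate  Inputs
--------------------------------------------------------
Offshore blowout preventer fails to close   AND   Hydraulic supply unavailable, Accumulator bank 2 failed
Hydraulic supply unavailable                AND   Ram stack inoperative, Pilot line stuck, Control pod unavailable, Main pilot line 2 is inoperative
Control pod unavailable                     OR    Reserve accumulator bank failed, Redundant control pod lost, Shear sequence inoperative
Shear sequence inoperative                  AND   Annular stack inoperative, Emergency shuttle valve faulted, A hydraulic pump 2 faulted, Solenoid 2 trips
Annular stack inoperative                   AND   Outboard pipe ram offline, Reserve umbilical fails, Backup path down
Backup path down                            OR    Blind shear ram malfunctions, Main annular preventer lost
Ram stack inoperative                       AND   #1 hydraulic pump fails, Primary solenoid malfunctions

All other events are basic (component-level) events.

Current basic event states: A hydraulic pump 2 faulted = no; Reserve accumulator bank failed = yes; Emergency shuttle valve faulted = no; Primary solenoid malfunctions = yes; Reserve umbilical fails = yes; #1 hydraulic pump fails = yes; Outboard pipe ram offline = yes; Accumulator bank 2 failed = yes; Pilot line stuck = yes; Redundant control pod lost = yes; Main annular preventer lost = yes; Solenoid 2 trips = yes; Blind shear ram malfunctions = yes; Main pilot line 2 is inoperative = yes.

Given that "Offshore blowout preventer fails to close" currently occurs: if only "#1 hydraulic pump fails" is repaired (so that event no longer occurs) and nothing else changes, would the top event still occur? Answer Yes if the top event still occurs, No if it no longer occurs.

Counterfactual: set "#1 hydraulic pump fails" to not occurred.
Ram stack inoperative [AND]: #1 hydraulic pump fails=not, Primary solenoid malfunctions=occurs → not all inputs occur → does not occur.
Backup path down [OR]: Blind shear ram malfunctions=occurs, Main annular preventer lost=occurs → at least one input occurs → occurs.
Annular stack inoperative [AND]: Outboard pipe ram offline=occurs, Reserve umbilical fails=occurs, Backup path down=occurs → all inputs occur → occurs.
Shear sequence inoperative [AND]: Annular stack inoperative=occurs, Emergency shuttle valve faulted=not, A hydraulic pump 2 faulted=not, Solenoid 2 trips=occurs → not all inputs occur → does not occur.
Control pod unavailable [OR]: Reserve accumulator bank failed=occurs, Redundant control pod lost=occurs, Shear sequence inoperative=not → at least one input occurs → occurs.
Hydraulic supply unavailable [AND]: Ram stack inoperative=not, Pilot line stuck=occurs, Control pod unavailable=occurs, Main pilot line 2 is inoperative=occurs → not all inputs occur → does not occur.
Offshore blowout preventer fails to close [AND]: Hydraulic supply unavailable=not, Accumulator bank 2 failed=occurs → not all inputs occur → does not occur.

No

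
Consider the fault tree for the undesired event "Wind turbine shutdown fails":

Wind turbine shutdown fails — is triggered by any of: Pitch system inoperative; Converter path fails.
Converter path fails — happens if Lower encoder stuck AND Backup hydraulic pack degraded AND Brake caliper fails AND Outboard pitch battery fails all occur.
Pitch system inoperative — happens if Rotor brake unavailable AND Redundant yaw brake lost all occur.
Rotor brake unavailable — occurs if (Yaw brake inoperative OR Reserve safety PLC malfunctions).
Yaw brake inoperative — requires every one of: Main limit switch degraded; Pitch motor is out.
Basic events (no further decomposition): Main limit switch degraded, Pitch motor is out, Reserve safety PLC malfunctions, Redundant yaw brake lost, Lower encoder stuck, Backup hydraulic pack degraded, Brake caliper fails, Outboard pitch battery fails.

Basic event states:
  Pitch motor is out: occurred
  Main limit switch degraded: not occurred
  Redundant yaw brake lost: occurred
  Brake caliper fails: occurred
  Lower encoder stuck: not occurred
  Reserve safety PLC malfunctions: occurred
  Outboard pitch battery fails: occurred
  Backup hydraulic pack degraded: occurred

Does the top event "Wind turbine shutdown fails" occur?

Yaw brake inoperative [AND]: Main limit switch degraded=not, Pitch motor is out=occurs → not all inputs occur → does not occur.
Rotor brake unavailable [OR]: Yaw brake inoperative=not, Reserve safety PLC malfunctions=occurs → at least one input occurs → occurs.
Pitch system inoperative [AND]: Rotor brake unavailable=occurs, Redundant yaw brake lost=occurs → all inputs occur → occurs.
Converter path fails [AND]: Lower encoder stuck=not, Backup hydraulic pack degraded=occurs, Brake caliper fails=occurs, Outboard pitch battery fails=occurs → not all inputs occur → does not occur.
Wind turbine shutdown fails [OR]: Pitch system inoperative=occurs, Converter path fails=not → at least one input occurs → occurs.

Yes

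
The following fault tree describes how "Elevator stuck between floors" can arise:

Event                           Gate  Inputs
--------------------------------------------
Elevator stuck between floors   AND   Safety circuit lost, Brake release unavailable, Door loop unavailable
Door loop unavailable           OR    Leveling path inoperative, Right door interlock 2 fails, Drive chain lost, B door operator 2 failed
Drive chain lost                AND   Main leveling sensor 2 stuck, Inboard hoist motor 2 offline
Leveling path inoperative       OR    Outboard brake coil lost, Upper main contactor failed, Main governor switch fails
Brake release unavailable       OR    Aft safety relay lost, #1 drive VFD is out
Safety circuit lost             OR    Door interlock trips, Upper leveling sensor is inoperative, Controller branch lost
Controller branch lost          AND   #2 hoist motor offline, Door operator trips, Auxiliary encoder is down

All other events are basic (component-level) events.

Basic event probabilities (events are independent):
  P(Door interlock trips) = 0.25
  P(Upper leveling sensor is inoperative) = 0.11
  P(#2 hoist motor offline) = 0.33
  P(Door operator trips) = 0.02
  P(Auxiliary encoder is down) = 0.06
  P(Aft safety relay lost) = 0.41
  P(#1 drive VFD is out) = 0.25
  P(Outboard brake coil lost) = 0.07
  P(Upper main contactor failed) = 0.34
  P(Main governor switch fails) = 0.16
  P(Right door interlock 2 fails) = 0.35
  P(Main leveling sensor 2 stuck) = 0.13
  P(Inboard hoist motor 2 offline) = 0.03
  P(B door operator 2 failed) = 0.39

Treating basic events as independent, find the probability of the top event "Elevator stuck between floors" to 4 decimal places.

P(Controller branch lost) [AND] = 0.33 × 0.02 × 0.06 = 0.000396
P(Safety circuit lost) [OR] = 1 − (1−0.25) × (1−0.11) × (1−0.000396) = 0.332764
P(Brake release unavailable) [OR] = 1 − (1−0.41) × (1−0.25) = 0.557500
P(Leveling path inoperative) [OR] = 1 − (1−0.07) × (1−0.34) × (1−0.16) = 0.484408
P(Drive chain lost) [AND] = 0.13 × 0.03 = 0.003900
P(Door loop unavailable) [OR] = 1 − (1−0.484408) × (1−0.35) × (1−0.003900) × (1−0.39) = 0.796365
P(Elevator stuck between floors) [AND] = 0.332764 × 0.557500 × 0.796365 = 0.147738
Rounded to 4 decimal places: P(Elevator stuck between floors) ≈ 0.1477.

0.1477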